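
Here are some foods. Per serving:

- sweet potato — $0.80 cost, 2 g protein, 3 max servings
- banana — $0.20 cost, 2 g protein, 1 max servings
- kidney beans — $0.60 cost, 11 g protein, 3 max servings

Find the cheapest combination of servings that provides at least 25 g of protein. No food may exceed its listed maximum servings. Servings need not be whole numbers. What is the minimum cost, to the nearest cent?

$1.36

Cost per g of protein: kidney beans $0.0545, banana $0.1000, sweet potato $0.4000.
Take 2.273 servings of kidney beans: +25.0 g protein for $1.36 (total $1.36, still need 0.0 g).
Filling from the cheapest source first is optimal under one linear minimum: $1.36.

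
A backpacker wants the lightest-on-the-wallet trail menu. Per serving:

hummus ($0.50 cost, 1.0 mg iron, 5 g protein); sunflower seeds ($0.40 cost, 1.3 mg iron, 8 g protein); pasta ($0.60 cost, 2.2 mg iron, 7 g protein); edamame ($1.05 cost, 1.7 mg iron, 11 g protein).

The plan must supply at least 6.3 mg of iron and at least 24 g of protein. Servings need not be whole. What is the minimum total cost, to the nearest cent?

At the optimum either one food covers both requirements or two foods hit both targets exactly; no other combination can be cheaper.
hummus only: max(6.3/1.0, 24/5) = 6.3 servings → $3.15.
sunflower seeds only: max(6.3/1.3, 24/8) = 4.846 servings → $1.94.
pasta only: max(6.3/2.2, 24/7) = 3.429 servings → $2.06.
edamame only: max(6.3/1.7, 24/11) = 3.706 servings → $3.89.
hummus + sunflower seeds with both targets exact would need a negative amount; discard.
hummus + pasta with both tight: 2.175 servings and 1.875 servings → $2.21.
hummus + edamame: the both-tight solution has a negative serving — not a feasible corner.
sunflower seeds + pasta with both tight: 1.024 servings and 2.259 servings → $1.76.
sunflower seeds + edamame: the both-tight solution has a negative serving — not a feasible corner.
pasta + edamame with both tight: 2.317 servings and 0.7073 servings → $2.13.
So the least-cost plan costs $1.76.

$1.76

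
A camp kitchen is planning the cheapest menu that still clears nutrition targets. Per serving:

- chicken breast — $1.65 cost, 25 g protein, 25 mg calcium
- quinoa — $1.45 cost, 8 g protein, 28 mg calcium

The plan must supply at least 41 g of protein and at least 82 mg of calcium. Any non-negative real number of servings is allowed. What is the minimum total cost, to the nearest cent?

$4.60

Compare the cost at each extreme point of the feasible region.
chicken breast only: max(41/25, 82/25) = 3.28 servings → $5.41.
quinoa only: max(41/8, 82/28) = 5.125 servings → $7.43.
chicken breast + quinoa with both tight: 0.984 servings and 2.05 servings → $4.60.
The minimum over all feasible corners is $4.60.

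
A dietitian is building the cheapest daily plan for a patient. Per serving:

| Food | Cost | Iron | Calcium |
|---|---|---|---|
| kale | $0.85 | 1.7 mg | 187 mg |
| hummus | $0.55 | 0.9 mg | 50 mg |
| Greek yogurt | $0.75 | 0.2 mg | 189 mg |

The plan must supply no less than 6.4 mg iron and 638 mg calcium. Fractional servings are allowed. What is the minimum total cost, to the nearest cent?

Compare the cost at each extreme point of the feasible region.
kale only: max(6.4/1.7, 638/187) = 3.765 servings → $3.20.
hummus only: max(6.4/0.9, 638/50) = 12.76 servings → $7.02.
Greek yogurt only: max(6.4/0.2, 638/189) = 32 servings → $24.00.
kale + hummus with both tight: 3.052 servings and 1.347 servings → $3.33.
kale + Greek yogurt: intersection lies outside the first quadrant.
hummus + Greek yogurt with both tight: 6.758 servings and 1.588 servings → $4.91.
The minimum over all feasible corners is $3.20.

$3.20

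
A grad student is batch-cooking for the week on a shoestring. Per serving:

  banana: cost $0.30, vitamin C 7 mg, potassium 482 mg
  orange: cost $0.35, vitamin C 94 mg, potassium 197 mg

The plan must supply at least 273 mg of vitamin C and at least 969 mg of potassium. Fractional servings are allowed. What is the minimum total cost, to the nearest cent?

$1.25

Check every corner: each single food scaled to meet both minima, and each pair solved so both constraints bind.
banana only: max(273/7, 969/482) = 39 servings → $11.70.
orange only: max(273/94, 969/197) = 4.919 servings → $1.72.
banana + orange with both tight: 0.8492 servings and 2.841 servings → $1.25.
Cheapest feasible corner: $1.25.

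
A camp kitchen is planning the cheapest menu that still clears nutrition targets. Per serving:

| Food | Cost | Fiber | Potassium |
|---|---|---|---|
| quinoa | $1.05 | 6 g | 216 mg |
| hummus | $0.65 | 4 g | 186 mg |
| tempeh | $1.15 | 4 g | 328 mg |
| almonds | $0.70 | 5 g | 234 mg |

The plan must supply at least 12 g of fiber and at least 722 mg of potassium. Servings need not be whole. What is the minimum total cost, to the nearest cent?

$2.16

The cheapest plan sits at a corner of the feasible region — with two constraints it uses at most two foods.
quinoa only: max(12/6, 722/216) = 3.343 servings → $3.51.
hummus only: max(12/4, 722/186) = 3.882 servings → $2.52.
tempeh only: max(12/4, 722/328) = 3 servings → $3.45.
almonds only: max(12/5, 722/234) = 3.085 servings → $2.16.
quinoa + hummus: the both-tight solution has a negative serving — not a feasible corner.
quinoa + tempeh with both tight: 0.9493 servings and 1.576 servings → $2.81.
quinoa + almonds: intersection lies outside the first quadrant.
hummus + tempeh with both tight: 1.845 servings and 1.155 servings → $2.53.
hummus + almonds: intersection lies outside the first quadrant.
tempeh + almonds with both tight: 1.139 servings and 1.489 servings → $2.35.
Cheapest feasible corner: $2.16.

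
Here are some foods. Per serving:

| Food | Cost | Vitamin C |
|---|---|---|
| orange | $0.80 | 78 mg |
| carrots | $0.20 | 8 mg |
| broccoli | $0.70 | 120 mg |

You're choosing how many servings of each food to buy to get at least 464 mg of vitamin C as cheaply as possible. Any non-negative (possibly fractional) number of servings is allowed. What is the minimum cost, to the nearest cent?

$2.71

Cost per mg of vitamin C: broccoli $0.0058, orange $0.0103, carrots $0.0250.
With no serving limits, use only broccoli: 464 mg / 120 mg = 3.867 servings × $0.70 = $2.71.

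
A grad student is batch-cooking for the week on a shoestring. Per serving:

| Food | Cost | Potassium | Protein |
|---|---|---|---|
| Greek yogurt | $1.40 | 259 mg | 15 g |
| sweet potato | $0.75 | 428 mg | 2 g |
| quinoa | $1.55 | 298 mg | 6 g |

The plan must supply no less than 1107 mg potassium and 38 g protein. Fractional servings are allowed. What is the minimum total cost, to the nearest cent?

Compare the cost at each extreme point of the feasible region.
Greek yogurt only: max(1107/259, 38/15) = 4.274 servings → $5.98.
sweet potato only: max(1107/428, 38/2) = 19 servings → $14.25.
quinoa only: max(1107/298, 38/6) = 6.333 servings → $9.82.
Greek yogurt + sweet potato with both tight: 2.381 servings and 1.146 servings → $4.19.
Greek yogurt + quinoa with both tight: 1.606 servings and 2.319 servings → $5.84.
sweet potato + quinoa with both targets exact would need a negative amount; discard.
So the least-cost plan costs $4.19.

$4.19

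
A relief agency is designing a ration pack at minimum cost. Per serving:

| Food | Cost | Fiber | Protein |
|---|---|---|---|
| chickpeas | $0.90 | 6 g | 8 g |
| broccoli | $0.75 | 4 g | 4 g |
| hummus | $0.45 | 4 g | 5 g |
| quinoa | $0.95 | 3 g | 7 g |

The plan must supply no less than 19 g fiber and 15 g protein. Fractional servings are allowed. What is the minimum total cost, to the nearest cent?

$2.14

Compare the cost at each extreme point of the feasible region.
chickpeas only: max(19/6, 15/8) = 3.167 servings → $2.85.
broccoli only: max(19/4, 15/4) = 4.75 servings → $3.56.
hummus only: max(19/4, 15/5) = 4.75 servings → $2.14.
quinoa only: max(19/3, 15/7) = 6.333 servings → $6.02.
chickpeas + broccoli with both targets exact would need a negative amount; discard.
chickpeas + hummus with both targets exact would need a negative amount; discard.
chickpeas + quinoa: the both-tight solution has a negative serving — not a feasible corner.
broccoli + hummus: the both-tight solution has a negative serving — not a feasible corner.
broccoli + quinoa: intersection lies outside the first quadrant.
hummus + quinoa: the both-tight solution has a negative serving — not a feasible corner.
So the least-cost plan costs $2.14.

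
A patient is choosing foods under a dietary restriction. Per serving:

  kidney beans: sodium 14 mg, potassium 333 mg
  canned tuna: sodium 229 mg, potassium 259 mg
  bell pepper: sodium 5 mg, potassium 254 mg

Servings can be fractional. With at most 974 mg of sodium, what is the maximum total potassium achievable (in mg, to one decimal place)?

Potassium per mg sodium: bell pepper 50.8, kidney beans 23.79, canned tuna 1.131.
With no serving limits, spend the whole sodium allowance on bell pepper: 974 mg / 5 mg × 254 mg = 49479.2 mg.

49479.2 mg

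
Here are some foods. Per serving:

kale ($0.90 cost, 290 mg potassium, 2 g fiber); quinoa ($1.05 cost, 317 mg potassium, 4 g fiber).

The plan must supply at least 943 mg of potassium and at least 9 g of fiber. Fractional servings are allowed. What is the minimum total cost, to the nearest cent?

Check every corner: each single food scaled to meet both minima, and each pair solved so both constraints bind.
kale only: max(943/290, 9/2) = 4.5 servings → $4.05.
quinoa only: max(943/317, 9/4) = 2.975 servings → $3.12.
kale + quinoa with both tight: 1.747 servings and 1.376 servings → $3.02.
So the least-cost plan costs $3.02.

$3.02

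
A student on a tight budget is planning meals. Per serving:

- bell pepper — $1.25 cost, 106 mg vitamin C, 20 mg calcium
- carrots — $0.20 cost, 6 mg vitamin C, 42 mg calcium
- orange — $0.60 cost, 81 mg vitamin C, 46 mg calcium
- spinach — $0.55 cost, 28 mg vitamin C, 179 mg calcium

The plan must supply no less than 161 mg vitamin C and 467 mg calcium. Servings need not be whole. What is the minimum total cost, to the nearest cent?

$1.98

Two binding constraints pin down two serving amounts, so the optimal mix uses at most two foods. The candidates are each food alone (scaled to the tighter of vitamin C/calcium) and each pair with both constraints tight.
bell pepper only: max(161/106, 467/20) = 23.35 servings → $29.19.
carrots only: max(161/6, 467/42) = 26.83 servings → $5.37.
orange only: max(161/81, 467/46) = 10.15 servings → $6.09.
spinach only: max(161/28, 467/179) = 5.75 servings → $3.16.
bell pepper + carrots with both tight: 0.9141 servings and 10.68 servings → $3.28.
bell pepper + orange with both targets exact would need a negative amount; discard.
bell pepper + spinach with both tight: 0.8549 servings and 2.513 servings → $2.45.
carrots + orange with both tight: 9.732 servings and 1.267 servings → $2.71.
carrots + spinach: the both-tight solution has a negative serving — not a feasible corner.
orange + spinach with both tight: 1.192 servings and 2.303 servings → $1.98.
Cheapest feasible corner: $1.98.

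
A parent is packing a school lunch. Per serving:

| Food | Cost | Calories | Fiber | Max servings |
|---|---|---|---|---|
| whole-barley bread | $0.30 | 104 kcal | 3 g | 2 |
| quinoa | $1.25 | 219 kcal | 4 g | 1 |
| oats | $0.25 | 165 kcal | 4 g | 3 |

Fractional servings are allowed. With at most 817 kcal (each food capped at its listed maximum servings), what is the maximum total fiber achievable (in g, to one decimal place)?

20.1 g

Fiber per kcal: whole-barley bread 0.02885, oats 0.02424, quinoa 0.01826.
Take 2 servings of whole-barley bread: uses 208 kcal, +6.0 g fiber (running total 6.0 g).
Take 3 servings of oats: uses 495 kcal, +12.0 g fiber (running total 18.0 g).
Take 0.5205 servings of quinoa: uses 114 kcal, +2.1 g fiber (running total 20.1 g).
Greedy by best ratio exhausts the calories allowance optimally: 20.1 g.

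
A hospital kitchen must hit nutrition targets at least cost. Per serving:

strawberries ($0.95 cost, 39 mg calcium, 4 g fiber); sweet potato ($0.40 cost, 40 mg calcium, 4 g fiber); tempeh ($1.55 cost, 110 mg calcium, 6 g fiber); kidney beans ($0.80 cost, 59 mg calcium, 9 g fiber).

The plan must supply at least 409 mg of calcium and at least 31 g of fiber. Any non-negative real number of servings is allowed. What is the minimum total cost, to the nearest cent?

$4.09

For a min-cost LP with two ≥-constraints, a basic feasible solution has at most two positive variables.
strawberries only: max(409/39, 31/4) = 10.49 servings → $9.96.
sweet potato only: max(409/40, 31/4) = 10.22 servings → $4.09.
tempeh only: max(409/110, 31/6) = 5.167 servings → $8.01.
kidney beans only: max(409/59, 31/9) = 6.932 servings → $5.55.
strawberries + sweet potato with both targets exact would need a negative amount; discard.
strawberries + tempeh with both tight: 4.641 servings and 2.073 servings → $7.62.
strawberries + kidney beans with both targets exact would need a negative amount; discard.
sweet potato + tempeh with both tight: 4.78 servings and 1.98 servings → $4.98.
sweet potato + kidney beans: the both-tight solution has a negative serving — not a feasible corner.
tempeh + kidney beans with both tight: 2.912 servings and 1.503 servings → $5.72.
Cheapest feasible corner: $4.09.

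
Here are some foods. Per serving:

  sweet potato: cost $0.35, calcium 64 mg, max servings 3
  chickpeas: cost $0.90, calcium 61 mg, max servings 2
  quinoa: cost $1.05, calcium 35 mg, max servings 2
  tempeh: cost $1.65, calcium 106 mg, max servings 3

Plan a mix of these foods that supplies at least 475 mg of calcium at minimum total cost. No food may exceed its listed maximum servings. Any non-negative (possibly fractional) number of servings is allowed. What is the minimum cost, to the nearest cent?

$5.36

Cost per mg of calcium: sweet potato $0.0055, chickpeas $0.0148, tempeh $0.0156, quinoa $0.0300.
Take 3 servings of sweet potato: +192.0 mg calcium for $1.05 (total $1.05, still need 283.0 mg).
Take 2 servings of chickpeas: +122.0 mg calcium for $1.80 (total $2.85, still need 161.0 mg).
Take 1.519 servings of tempeh: +161.0 mg calcium for $2.51 (total $5.36, still need 0.0 mg).
Greedy by cheapest-per-mg is optimal for a single linear constraint, so the minimum cost is $5.36.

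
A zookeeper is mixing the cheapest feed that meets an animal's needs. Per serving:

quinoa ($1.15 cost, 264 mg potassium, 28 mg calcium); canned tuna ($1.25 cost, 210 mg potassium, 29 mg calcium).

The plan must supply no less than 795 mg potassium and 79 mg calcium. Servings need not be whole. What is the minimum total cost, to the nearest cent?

quinoa only: max(795/264, 79/28) = 3.011 servings → $3.46.
canned tuna only: max(795/210, 79/29) = 3.786 servings → $4.73.
quinoa + canned tuna: intersection lies outside the first quadrant.
Cheapest feasible corner: $3.46.

$3.46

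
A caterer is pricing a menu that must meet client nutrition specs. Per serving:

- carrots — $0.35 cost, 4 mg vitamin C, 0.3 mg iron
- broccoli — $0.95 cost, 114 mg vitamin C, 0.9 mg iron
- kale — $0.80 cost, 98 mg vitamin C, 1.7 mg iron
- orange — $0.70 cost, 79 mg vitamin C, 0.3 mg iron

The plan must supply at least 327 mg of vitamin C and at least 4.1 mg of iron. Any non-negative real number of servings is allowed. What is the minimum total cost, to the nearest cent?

$2.67

A basic optimal solution has at most two foods positive. Try each food alone and each pair with both targets met exactly.
carrots only: max(327/4, 4.1/0.3) = 81.75 servings → $28.61.
broccoli only: max(327/114, 4.1/0.9) = 4.556 servings → $4.33.
kale only: max(327/98, 4.1/1.7) = 3.337 servings → $2.67.
orange only: max(327/79, 4.1/0.3) = 13.67 servings → $9.57.
carrots + broccoli with both tight: 5.657 servings and 2.67 servings → $4.52.
carrots + kale: the both-tight solution has a negative serving — not a feasible corner.
carrots + orange with both tight: 10.04 servings and 3.631 servings → $6.05.
broccoli + kale with both tight: 1.459 servings and 1.639 servings → $2.70.
broccoli + orange: intersection lies outside the first quadrant.
kale + orange with both tight: 2.153 servings and 1.469 servings → $2.75.
So the least-cost plan costs $2.67.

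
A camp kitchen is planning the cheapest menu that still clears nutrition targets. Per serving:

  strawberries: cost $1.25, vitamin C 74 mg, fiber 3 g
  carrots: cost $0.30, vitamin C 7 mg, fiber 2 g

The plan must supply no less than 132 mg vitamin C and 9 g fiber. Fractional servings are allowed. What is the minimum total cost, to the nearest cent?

strawberries only: max(132/74, 9/3) = 3 servings → $3.75.
carrots only: max(132/7, 9/2) = 18.86 servings → $5.66.
strawberries + carrots with both tight: 1.583 servings and 2.126 servings → $2.62.
The minimum over all feasible corners is $2.62.

$2.62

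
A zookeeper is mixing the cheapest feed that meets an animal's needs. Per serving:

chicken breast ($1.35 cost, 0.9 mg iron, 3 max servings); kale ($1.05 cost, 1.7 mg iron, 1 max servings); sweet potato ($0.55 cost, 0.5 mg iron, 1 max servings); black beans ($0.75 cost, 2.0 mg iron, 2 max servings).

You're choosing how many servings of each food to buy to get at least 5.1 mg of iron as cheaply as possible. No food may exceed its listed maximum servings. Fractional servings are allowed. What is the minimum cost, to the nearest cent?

$2.18

Cost per mg of iron: black beans $0.3750, kale $0.6176, sweet potato $1.1000, chicken breast $1.5000.
Take 2 servings of black beans: +4.0 mg iron for $1.50 (total $1.50, still need 1.1 mg).
Take 0.6471 servings of kale: +1.1 mg iron for $0.68 (total $2.18, still need 0.0 mg).
Greedy by cheapest-per-mg is optimal for a single linear constraint, so the minimum cost is $2.18.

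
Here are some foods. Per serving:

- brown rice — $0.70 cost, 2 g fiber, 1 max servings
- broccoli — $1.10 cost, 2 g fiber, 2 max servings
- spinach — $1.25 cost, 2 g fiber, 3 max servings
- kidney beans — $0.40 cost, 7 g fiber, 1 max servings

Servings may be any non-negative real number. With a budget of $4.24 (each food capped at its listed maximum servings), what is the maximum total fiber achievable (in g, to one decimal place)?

14.5 g

Fiber per dollar: kidney beans 17.5, brown rice 2.857, broccoli 1.818, spinach 1.6.
Take 1 serving of kidney beans: spends $0.40, +7.0 g fiber (running total 7.0 g).
Take 1 serving of brown rice: spends $0.70, +2.0 g fiber (running total 9.0 g).
Take 2 servings of broccoli: spends $2.20, +4.0 g fiber (running total 13.0 g).
Take 0.752 servings of spinach: spends $0.94, +1.5 g fiber (running total 14.5 g).
Greedy by best ratio exhausts the cost allowance optimally: 14.5 g.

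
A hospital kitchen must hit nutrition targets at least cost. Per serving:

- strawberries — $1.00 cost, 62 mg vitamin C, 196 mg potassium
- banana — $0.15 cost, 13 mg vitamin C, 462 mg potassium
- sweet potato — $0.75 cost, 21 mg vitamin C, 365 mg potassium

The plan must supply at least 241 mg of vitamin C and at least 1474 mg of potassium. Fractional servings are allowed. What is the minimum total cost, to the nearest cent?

$2.78

Minimising a linear cost over {vitamin C ≥ 241, potassium ≥ 1474, servings ≥ 0} — the optimum is at a vertex, using one or two foods.
strawberries only: max(241/62, 1474/196) = 7.52 servings → $7.52.
banana only: max(241/13, 1474/462) = 18.54 servings → $2.78.
sweet potato only: max(241/21, 1474/365) = 11.48 servings → $8.61.
strawberries + banana with both tight: 3.532 servings and 1.692 servings → $3.79.
strawberries + sweet potato with both tight: 3.079 servings and 2.385 servings → $4.87.
banana + sweet potato with both targets exact would need a negative amount; discard.
Cheapest feasible corner: $2.78.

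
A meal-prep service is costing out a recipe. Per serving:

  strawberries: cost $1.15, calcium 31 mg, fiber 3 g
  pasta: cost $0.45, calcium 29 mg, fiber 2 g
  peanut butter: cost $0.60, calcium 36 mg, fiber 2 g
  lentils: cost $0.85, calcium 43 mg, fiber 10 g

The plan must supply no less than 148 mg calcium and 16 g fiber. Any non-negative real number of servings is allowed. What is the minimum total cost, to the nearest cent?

strawberries only: max(148/31, 16/3) = 5.333 servings → $6.13.
pasta only: max(148/29, 16/2) = 8 servings → $3.60.
peanut butter only: max(148/36, 16/2) = 8 servings → $4.80.
lentils only: max(148/43, 16/10) = 3.442 servings → $2.93.
strawberries + pasta with both targets exact would need a negative amount; discard.
strawberries + peanut butter with both targets exact would need a negative amount; discard.
strawberries + lentils with both tight: 4.376 servings and 0.2873 servings → $5.28.
pasta + peanut butter: intersection lies outside the first quadrant.
pasta + lentils with both tight: 3.882 servings and 0.8235 servings → $2.45.
peanut butter + lentils with both tight: 2.891 servings and 1.022 servings → $2.60.
Cheapest feasible corner: $2.45.

$2.45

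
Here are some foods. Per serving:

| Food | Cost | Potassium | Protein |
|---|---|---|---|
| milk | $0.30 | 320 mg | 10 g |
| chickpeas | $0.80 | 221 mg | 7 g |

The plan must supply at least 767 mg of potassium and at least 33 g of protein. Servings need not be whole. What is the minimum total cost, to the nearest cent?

$0.99

This is a tiny linear program; its minimum lies at a vertex of the feasible set. List the vertices and price them.
milk only: max(767/320, 33/10) = 3.3 servings → $0.99.
chickpeas only: max(767/221, 33/7) = 4.714 servings → $3.77.
milk + chickpeas: intersection lies outside the first quadrant.
Cheapest feasible corner: $0.99.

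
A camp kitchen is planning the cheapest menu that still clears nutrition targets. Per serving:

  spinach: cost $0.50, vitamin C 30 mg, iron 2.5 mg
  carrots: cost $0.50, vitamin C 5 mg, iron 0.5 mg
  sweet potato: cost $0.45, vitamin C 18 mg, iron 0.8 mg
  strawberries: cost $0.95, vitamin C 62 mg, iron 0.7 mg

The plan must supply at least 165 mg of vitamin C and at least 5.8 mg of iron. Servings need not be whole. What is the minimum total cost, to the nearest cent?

$2.60

Check every corner: each single food scaled to meet both minima, and each pair solved so both constraints bind.
spinach only: max(165/30, 5.8/2.5) = 5.5 servings → $2.75.
carrots only: max(165/5, 5.8/0.5) = 33 servings → $16.50.
sweet potato only: max(165/18, 5.8/0.8) = 9.167 servings → $4.12.
strawberries only: max(165/62, 5.8/0.7) = 8.286 servings → $7.87.
spinach + carrots: the both-tight solution has a negative serving — not a feasible corner.
spinach + sweet potato with both targets exact would need a negative amount; discard.
spinach + strawberries with both tight: 1.822 servings and 1.78 servings → $2.60.
carrots + sweet potato: the both-tight solution has a negative serving — not a feasible corner.
carrots + strawberries with both tight: 8.876 servings and 1.945 servings → $6.29.
sweet potato + strawberries with both tight: 6.597 servings and 0.7459 servings → $3.68.
Cheapest feasible corner: $2.60.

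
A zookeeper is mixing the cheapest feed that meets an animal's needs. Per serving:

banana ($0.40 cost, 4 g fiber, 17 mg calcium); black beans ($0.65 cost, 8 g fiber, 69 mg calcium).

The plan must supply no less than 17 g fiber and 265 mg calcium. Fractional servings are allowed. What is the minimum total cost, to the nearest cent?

This is a tiny linear program; its minimum lies at a vertex of the feasible set. List the vertices and price them.
banana only: max(17/4, 265/17) = 15.59 servings → $6.24.
black beans only: max(17/8, 265/69) = 3.841 servings → $2.50.
banana + black beans: the both-tight solution has a negative serving — not a feasible corner.
The minimum over all feasible corners is $2.50.

$2.50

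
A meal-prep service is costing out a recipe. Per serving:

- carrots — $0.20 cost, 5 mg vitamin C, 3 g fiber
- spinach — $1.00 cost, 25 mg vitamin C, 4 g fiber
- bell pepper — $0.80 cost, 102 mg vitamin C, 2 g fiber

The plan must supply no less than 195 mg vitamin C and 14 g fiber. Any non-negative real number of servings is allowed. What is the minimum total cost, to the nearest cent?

$2.09

carrots only: max(195/5, 14/3) = 39 servings → $7.80.
spinach only: max(195/25, 14/4) = 7.8 servings → $7.80.
bell pepper only: max(195/102, 14/2) = 7 servings → $5.60.
carrots + spinach: intersection lies outside the first quadrant.
carrots + bell pepper with both tight: 3.507 servings and 1.74 servings → $2.09.
spinach + bell pepper with both tight: 2.899 servings and 1.201 servings → $3.86.
Cheapest feasible corner: $2.09.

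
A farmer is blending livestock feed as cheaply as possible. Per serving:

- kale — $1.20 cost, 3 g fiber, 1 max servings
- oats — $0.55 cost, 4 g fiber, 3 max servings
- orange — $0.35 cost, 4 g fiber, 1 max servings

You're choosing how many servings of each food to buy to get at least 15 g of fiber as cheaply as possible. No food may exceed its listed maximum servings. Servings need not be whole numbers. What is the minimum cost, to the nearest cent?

$1.86

Cost per g of fiber: orange $0.0875, oats $0.1375, kale $0.4000.
Take 1 serving of orange: +4.0 g fiber for $0.35 (total $0.35, still need 11.0 g).
Take 2.75 servings of oats: +11.0 g fiber for $1.51 (total $1.86, still need 0.0 g).
Greedy by cheapest-per-g is optimal for a single linear constraint, so the minimum cost is $1.86.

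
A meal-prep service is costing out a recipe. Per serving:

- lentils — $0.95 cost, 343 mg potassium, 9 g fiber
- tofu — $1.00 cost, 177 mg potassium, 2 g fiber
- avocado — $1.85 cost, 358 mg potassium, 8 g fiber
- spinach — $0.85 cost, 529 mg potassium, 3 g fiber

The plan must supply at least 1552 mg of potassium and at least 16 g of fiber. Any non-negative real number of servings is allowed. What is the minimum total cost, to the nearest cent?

$2.90

At the optimum either one food covers both requirements or two foods hit both targets exactly; no other combination can be cheaper.
lentils only: max(1552/343, 16/9) = 4.525 servings → $4.30.
tofu only: max(1552/177, 16/2) = 8.768 servings → $8.77.
avocado only: max(1552/358, 16/8) = 4.335 servings → $8.02.
spinach only: max(1552/529, 16/3) = 5.333 servings → $4.53.
lentils + tofu with both targets exact would need a negative amount; discard.
lentils + avocado: intersection lies outside the first quadrant.
lentils + spinach with both tight: 1.02 servings and 2.272 servings → $2.90.
tofu + avocado: the both-tight solution has a negative serving — not a feasible corner.
tofu + spinach with both tight: 7.226 servings and 0.5161 servings → $7.66.
avocado + spinach with both tight: 1.206 servings and 2.118 servings → $4.03.
So the least-cost plan costs $2.90.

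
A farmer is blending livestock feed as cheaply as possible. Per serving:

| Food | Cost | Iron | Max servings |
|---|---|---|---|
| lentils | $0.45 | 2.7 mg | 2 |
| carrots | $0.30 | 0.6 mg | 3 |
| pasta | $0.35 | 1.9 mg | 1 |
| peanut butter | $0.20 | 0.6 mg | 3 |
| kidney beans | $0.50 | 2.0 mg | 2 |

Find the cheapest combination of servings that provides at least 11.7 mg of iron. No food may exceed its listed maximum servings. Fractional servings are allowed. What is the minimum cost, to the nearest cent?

Cost per mg of iron: lentils $0.1667, pasta $0.1842, kidney beans $0.2500, peanut butter $0.3333, carrots $0.5000.
Take 2 servings of lentils: +5.4 mg iron for $0.90 (total $0.90, still need 6.3 mg).
Take 1 serving of pasta: +1.9 mg iron for $0.35 (total $1.25, still need 4.4 mg).
Take 2 servings of kidney beans: +4.0 mg iron for $1.00 (total $2.25, still need 0.4 mg).
Take 0.6667 servings of peanut butter: +0.4 mg iron for $0.13 (total $2.38, still need 0.0 mg).
Greedy by cheapest-per-mg is optimal for a single linear constraint, so the minimum cost is $2.38.

$2.38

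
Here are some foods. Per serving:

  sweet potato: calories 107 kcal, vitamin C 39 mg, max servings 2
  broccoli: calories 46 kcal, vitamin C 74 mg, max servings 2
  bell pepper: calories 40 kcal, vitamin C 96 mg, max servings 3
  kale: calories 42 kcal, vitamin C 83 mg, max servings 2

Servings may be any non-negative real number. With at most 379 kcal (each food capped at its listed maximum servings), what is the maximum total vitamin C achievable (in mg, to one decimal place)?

632.3 mg

Vitamin C per kcal: bell pepper 2.4, kale 1.976, broccoli 1.609, sweet potato 0.3645.
Take 3 servings of bell pepper: uses 120 kcal, +288.0 mg vitamin C (running total 288.0 mg).
Take 2 servings of kale: uses 84 kcal, +166.0 mg vitamin C (running total 454.0 mg).
Take 2 servings of broccoli: uses 92 kcal, +148.0 mg vitamin C (running total 602.0 mg).
Take 0.7757 servings of sweet potato: uses 83 kcal, +30.3 mg vitamin C (running total 632.3 mg).
Filling greedily by vitamin C-per-kcal is optimal for one linear limit, giving 632.3 mg.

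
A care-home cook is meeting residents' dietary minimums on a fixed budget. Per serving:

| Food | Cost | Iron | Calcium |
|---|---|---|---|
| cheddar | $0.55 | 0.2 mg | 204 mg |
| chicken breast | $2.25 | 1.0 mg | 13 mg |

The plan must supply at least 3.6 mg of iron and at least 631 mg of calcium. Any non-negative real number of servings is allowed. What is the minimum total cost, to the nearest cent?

For a min-cost LP with two ≥-constraints, a basic feasible solution has at most two positive variables.
cheddar only: max(3.6/0.2, 631/204) = 18 servings → $9.90.
chicken breast only: max(3.6/1.0, 631/13) = 48.54 servings → $109.21.
cheddar + chicken breast with both tight: 2.901 servings and 3.02 servings → $8.39.
So the least-cost plan costs $8.39.

$8.39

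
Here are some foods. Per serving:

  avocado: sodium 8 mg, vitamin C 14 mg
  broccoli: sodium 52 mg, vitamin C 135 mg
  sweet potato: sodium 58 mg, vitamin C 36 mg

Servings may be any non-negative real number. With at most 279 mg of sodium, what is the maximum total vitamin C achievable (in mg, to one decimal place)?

Vitamin C per mg sodium: broccoli 2.596, avocado 1.75, sweet potato 0.6207.
With no serving limits, spend the whole sodium allowance on broccoli: 279 mg / 52 mg × 135 mg = 724.3 mg.

724.3 mg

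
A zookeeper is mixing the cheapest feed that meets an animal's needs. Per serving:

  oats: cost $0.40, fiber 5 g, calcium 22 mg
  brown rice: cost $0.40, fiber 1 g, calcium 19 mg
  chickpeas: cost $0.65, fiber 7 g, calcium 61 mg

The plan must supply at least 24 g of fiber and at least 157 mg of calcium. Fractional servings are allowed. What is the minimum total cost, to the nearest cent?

$2.07

This is a tiny linear program; its minimum lies at a vertex of the feasible set. List the vertices and price them.
oats only: max(24/5, 157/22) = 7.136 servings → $2.85.
brown rice only: max(24/1, 157/19) = 24 servings → $9.60.
chickpeas only: max(24/7, 157/61) = 3.429 servings → $2.23.
oats + brown rice with both tight: 4.096 servings and 3.521 servings → $3.05.
oats + chickpeas with both tight: 2.417 servings and 1.702 servings → $2.07.
brown rice + chickpeas: intersection lies outside the first quadrant.
Cheapest feasible corner: $2.07.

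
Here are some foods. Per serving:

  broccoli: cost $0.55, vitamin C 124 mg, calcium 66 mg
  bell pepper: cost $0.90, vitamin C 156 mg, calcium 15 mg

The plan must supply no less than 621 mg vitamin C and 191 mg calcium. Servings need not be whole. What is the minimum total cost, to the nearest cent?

$2.75

This is a tiny linear program; its minimum lies at a vertex of the feasible set. List the vertices and price them.
broccoli only: max(621/124, 191/66) = 5.008 servings → $2.75.
bell pepper only: max(621/156, 191/15) = 12.73 servings → $11.46.
broccoli + bell pepper with both tight: 2.428 servings and 2.051 servings → $3.18.
So the least-cost plan costs $2.75.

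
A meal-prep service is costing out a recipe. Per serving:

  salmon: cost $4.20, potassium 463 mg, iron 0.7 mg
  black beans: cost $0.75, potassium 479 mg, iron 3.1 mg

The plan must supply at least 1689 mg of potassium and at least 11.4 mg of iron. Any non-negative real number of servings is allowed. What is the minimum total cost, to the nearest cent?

The cheapest plan sits at a corner of the feasible region — with two constraints it uses at most two foods.
salmon only: max(1689/463, 11.4/0.7) = 16.29 servings → $68.40.
black beans only: max(1689/479, 11.4/3.1) = 3.677 servings → $2.76.
salmon + black beans with both targets exact would need a negative amount; discard.
Cheapest feasible corner: $2.76.

$2.76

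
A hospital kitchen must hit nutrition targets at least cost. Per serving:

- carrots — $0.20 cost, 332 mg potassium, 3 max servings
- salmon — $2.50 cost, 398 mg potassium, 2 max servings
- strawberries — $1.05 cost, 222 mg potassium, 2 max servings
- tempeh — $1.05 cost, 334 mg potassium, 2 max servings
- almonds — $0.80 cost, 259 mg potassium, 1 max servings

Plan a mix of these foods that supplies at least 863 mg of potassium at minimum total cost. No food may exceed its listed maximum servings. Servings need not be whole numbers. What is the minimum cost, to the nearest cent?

$0.52

Cost per mg of potassium: carrots $0.0006, almonds $0.0031, tempeh $0.0031, strawberries $0.0047, salmon $0.0063.
Take 2.599 servings of carrots: +863.0 mg potassium for $0.52 (total $0.52, still need 0.0 mg).
Filling from the cheapest source first is optimal under one linear minimum: $0.52.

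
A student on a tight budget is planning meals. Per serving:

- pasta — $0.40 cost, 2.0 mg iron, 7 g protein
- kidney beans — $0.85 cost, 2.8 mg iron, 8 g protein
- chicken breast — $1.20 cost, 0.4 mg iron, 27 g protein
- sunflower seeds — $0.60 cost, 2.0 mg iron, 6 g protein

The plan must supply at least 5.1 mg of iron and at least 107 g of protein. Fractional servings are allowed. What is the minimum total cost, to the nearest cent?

$4.92

pasta only: max(5.1/2.0, 107/7) = 15.29 servings → $6.11.
kidney beans only: max(5.1/2.8, 107/8) = 13.38 servings → $11.37.
chicken breast only: max(5.1/0.4, 107/27) = 12.75 servings → $15.30.
sunflower seeds only: max(5.1/2.0, 107/6) = 17.83 servings → $10.70.
pasta + kidney beans: intersection lies outside the first quadrant.
pasta + chicken breast with both tight: 1.854 servings and 3.482 servings → $4.92.
pasta + sunflower seeds: intersection lies outside the first quadrant.
kidney beans + chicken breast with both tight: 1.311 servings and 3.575 servings → $5.40.
kidney beans + sunflower seeds with both targets exact would need a negative amount; discard.
chicken breast + sunflower seeds with both tight: 3.554 servings and 1.839 servings → $5.37.
Cheapest feasible corner: $4.92.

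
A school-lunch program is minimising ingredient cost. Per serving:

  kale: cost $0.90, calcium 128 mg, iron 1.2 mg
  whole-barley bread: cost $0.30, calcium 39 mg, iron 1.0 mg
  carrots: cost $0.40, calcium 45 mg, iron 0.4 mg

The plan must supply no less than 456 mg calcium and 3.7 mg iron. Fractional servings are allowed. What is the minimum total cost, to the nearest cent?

With two linear requirements the optimum uses one or two foods; enumerate the corners.
kale only: max(456/128, 3.7/1.2) = 3.562 servings → $3.21.
whole-barley bread only: max(456/39, 3.7/1.0) = 11.69 servings → $3.51.
carrots only: max(456/45, 3.7/0.4) = 10.13 servings → $4.05.
kale + whole-barley bread: the both-tight solution has a negative serving — not a feasible corner.
kale + carrots: the both-tight solution has a negative serving — not a feasible corner.
whole-barley bread + carrots with both targets exact would need a negative amount; discard.
Cheapest feasible corner: $3.21.

$3.21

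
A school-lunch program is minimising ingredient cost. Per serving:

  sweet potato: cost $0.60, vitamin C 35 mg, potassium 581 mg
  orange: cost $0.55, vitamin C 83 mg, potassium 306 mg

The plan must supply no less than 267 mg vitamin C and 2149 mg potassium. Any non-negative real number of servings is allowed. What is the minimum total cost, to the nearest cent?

Compare the cost at each extreme point of the feasible region.
sweet potato only: max(267/35, 2149/581) = 7.629 servings → $4.58.
orange only: max(267/83, 2149/306) = 7.023 servings → $3.86.
sweet potato + orange with both tight: 2.577 servings and 2.13 servings → $2.72.
So the least-cost plan costs $2.72.

$2.72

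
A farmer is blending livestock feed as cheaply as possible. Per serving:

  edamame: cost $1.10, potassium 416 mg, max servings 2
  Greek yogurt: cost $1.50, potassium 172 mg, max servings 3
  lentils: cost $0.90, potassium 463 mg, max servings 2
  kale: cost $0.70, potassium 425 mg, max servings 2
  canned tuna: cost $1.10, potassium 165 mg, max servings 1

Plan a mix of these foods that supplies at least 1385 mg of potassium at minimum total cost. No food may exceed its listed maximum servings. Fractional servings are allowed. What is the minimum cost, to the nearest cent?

$2.44

Cost per mg of potassium: kale $0.0016, lentils $0.0019, edamame $0.0026, canned tuna $0.0067, Greek yogurt $0.0087.
Take 2 servings of kale: +850.0 mg potassium for $1.40 (total $1.40, still need 535.0 mg).
Take 1.156 servings of lentils: +535.0 mg potassium for $1.04 (total $2.44, still need 0.0 mg).
Filling from the cheapest source first is optimal under one linear minimum: $2.44.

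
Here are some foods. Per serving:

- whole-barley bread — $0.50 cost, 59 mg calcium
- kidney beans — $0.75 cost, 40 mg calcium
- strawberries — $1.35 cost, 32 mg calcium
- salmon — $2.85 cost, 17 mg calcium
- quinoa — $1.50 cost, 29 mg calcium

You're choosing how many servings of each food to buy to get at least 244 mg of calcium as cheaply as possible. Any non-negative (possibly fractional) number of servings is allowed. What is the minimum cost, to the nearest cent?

Cost per mg of calcium: whole-barley bread $0.0085, kidney beans $0.0187, strawberries $0.0422, quinoa $0.0517, salmon $0.1676.
With no serving limits, use only whole-barley bread: 244 mg / 59 mg = 4.136 servings × $0.50 = $2.07.

$2.07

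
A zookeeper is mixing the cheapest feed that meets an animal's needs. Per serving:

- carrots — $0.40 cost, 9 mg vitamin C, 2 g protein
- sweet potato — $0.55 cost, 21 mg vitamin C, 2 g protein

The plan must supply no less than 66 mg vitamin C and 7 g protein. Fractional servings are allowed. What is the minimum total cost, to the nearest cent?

$1.83

carrots only: max(66/9, 7/2) = 7.333 servings → $2.93.
sweet potato only: max(66/21, 7/2) = 3.5 servings → $1.93.
carrots + sweet potato with both tight: 0.625 servings and 2.875 servings → $1.83.
The minimum over all feasible corners is $1.83.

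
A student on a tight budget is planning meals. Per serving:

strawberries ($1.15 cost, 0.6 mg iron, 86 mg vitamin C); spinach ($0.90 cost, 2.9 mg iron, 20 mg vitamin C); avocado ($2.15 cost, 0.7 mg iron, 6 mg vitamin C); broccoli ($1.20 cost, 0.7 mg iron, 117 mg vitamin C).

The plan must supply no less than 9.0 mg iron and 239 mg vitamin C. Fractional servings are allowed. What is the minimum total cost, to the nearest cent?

At the optimum either one food covers both requirements or two foods hit both targets exactly; no other combination can be cheaper.
strawberries only: max(9.0/0.6, 239/86) = 15 servings → $17.25.
spinach only: max(9.0/2.9, 239/20) = 11.95 servings → $10.76.
avocado only: max(9.0/0.7, 239/6) = 39.83 servings → $85.64.
broccoli only: max(9.0/0.7, 239/117) = 12.86 servings → $15.43.
strawberries + spinach with both tight: 2.161 servings and 2.656 servings → $4.88.
strawberries + avocado with both tight: 2.002 servings and 11.14 servings → $26.26.
strawberries + broccoli: intersection lies outside the first quadrant.
spinach + avocado with both targets exact would need a negative amount; discard.
spinach + broccoli with both tight: 2.723 servings and 1.577 servings → $4.34.
avocado + broccoli with both tight: 11.4 servings and 1.458 servings → $26.26.
So the least-cost plan costs $4.34.

$4.34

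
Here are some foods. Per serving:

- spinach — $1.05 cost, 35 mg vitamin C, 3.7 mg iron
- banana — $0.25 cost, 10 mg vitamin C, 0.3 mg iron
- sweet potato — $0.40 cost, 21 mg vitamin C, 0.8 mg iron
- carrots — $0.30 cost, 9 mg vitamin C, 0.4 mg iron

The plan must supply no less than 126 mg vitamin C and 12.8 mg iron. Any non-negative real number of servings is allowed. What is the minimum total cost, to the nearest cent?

A basic optimal solution has at most two foods positive. Try each food alone and each pair with both targets met exactly.
spinach only: max(126/35, 12.8/3.7) = 3.6 servings → $3.78.
banana only: max(126/10, 12.8/0.3) = 42.67 servings → $10.67.
sweet potato only: max(126/21, 12.8/0.8) = 16 servings → $6.40.
carrots only: max(126/9, 12.8/0.4) = 32 servings → $9.60.
spinach + banana with both tight: 3.404 servings and 0.6868 servings → $3.75.
spinach + sweet potato with both tight: 3.38 servings and 0.3662 servings → $3.70.
spinach + carrots with both tight: 3.358 servings and 0.943 servings → $3.81.
banana + sweet potato: the both-tight solution has a negative serving — not a feasible corner.
banana + carrots: intersection lies outside the first quadrant.
sweet potato + carrots: intersection lies outside the first quadrant.
Cheapest feasible corner: $3.70.

$3.70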